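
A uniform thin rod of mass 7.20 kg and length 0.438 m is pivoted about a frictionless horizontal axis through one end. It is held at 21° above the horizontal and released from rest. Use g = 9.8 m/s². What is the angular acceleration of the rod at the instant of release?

α ≈ 31.3 rad/s²

About the pivot, I = (1/3)ML² = (1/3)(7.20)(0.438)² = 0.4604 kg·m².
The weight acts at the center, a distance L/2 = 0.2190 m from the pivot; τ = Mg(L/2) cos 21° = 14.43 N·m.
α = τ/I = 14.43/0.4604 = 31.33 rad/s².
(Equivalently α = (3g/(2L)) cos 21° = 31.33 rad/s².)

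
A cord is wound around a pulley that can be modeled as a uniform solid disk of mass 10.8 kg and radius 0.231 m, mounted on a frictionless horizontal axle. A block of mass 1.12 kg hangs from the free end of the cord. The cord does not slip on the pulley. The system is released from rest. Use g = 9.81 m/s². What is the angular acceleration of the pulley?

I = ½MR² = (1/2)(10.8)(0.231)² = 0.2881 kg·m².
Block: mg − T = ma. Pulley: TR = Iα. No-slip: a = αR, so T = (I/R²)a = 5.400·a.
Then mg = (m + 5.400)a, so a = (1.12)(9.81)/(1.12 + 5.400) = 1.685 m/s².
α = a/R = 1.685/0.231 = 7.295 rad/s².

α ≈ 7.30 rad/s²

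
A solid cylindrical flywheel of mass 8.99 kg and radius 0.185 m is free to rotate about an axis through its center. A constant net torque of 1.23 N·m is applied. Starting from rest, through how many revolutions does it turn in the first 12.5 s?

I = ½MR² = (1/2)(8.99)(0.185)² = 0.1538 kg·m².
α = τ/I = 1.23/0.1538 = 7.995 rad/s².
θ = ½αt² = ½(7.995)(12.5)² = 624.6 rad.
Revolutions = θ/(2π) = 99.41.

≈ 99.4 revolutions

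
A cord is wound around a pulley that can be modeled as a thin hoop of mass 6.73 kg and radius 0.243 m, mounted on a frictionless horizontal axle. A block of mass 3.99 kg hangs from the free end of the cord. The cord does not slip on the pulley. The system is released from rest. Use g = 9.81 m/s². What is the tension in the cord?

I = MR² = (6.73)(0.243)² = 0.3974 kg·m².
Block: mg − T = ma. Pulley: TR = Iα. No-slip: a = αR, so T = (I/R²)a = 6.730·a.
Then mg = (m + 6.730)a, so a = (3.99)(9.81)/(3.99 + 6.730) = 3.651 m/s².
T = 6.730·a = 24.57 N.

T ≈ 24.6 N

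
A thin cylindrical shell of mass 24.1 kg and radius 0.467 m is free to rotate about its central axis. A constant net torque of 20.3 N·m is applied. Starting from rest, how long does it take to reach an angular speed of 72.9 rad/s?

I = MR² = (24.1)(0.467)² = 5.256 kg·m².
α = τ/I = 20.3/5.256 = 3.862 rad/s².
ω = αt ⇒ t = ω/α = 72.9/3.862 = 18.87 s.

t ≈ 18.9 s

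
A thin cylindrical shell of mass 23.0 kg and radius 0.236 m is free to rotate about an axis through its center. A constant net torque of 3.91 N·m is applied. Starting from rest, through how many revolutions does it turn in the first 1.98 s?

I = MR² = (23.0)(0.236)² = 1.281 kg·m².
α = τ/I = 3.91/1.281 = 3.052 rad/s².
θ = ½αt² = ½(3.052)(1.98)² = 5.983 rad.
Revolutions = θ/(2π) = 0.9522.

≈ 0.952 revolutions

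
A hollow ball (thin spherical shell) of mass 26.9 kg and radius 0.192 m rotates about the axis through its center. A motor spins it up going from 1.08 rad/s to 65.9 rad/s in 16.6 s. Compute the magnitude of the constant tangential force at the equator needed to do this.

F ≈ 13.4 N

I = (2/3)MR² = (2/3)(26.9)(0.192)² = 0.6611 kg·m².
α = Δω/Δt = (65.9 − 1.08)/16.6 = 3.905 rad/s².
The required torque is τ = Iα = (0.6611)(3.905) = 2.581 N·m.
A tangential force at the equator gives τ = FR, so F = τ/R = 2.581/0.192 = 13.45 N.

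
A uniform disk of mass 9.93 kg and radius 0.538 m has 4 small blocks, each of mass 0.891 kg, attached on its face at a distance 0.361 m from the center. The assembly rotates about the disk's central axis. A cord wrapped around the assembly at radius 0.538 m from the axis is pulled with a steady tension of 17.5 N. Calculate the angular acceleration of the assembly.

α ≈ 4.95 rad/s²

I_disk = ½MR² = ½(9.93)(0.538)² = 1.437 kg·m².
I_blocks = 4·m·r² = 4(0.891)(0.361)² = 0.4645 kg·m².
Total I = 1.902 kg·m².
τ = F r = (17.5)(0.538) = 9.415 N·m.
α = τ/I = 9.415/1.902 = 4.951 rad/s².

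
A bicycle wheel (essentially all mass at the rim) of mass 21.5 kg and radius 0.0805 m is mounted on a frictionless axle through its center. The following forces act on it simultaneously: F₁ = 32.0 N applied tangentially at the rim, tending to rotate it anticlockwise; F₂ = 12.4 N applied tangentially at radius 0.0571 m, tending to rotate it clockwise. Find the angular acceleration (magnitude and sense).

I = MR² = (21.5)(0.0805)² = 0.1393 kg·m².
Taking anticlockwise as positive: τ₁ = +(32.0)(0.0805) = +2.576 N·m; τ₂ = −(12.4)(0.0571) = −0.7080 N·m.
Net torque τ = 1.868 N·m.
α = τ/I = 1.868/0.1393 = 13.41 rad/s².

α ≈ 13.4 rad/s², anticlockwise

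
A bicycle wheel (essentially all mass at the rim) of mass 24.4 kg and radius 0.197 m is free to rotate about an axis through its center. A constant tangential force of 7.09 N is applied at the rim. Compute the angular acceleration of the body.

α ≈ 1.47 rad/s²

I = MR² = (24.4)(0.197)² = 0.9469 kg·m².
τ = F R = (7.09)(0.197) = 1.397 N·m.
Newton's second law for rotation, τ = Iα, gives α = τ/I = 1.397/0.9469 = 1.475 rad/s².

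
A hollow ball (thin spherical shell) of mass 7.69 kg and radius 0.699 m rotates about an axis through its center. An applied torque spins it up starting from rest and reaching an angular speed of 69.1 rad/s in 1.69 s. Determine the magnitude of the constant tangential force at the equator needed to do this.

F ≈ 147 N

I = (2/3)MR² = (2/3)(7.69)(0.699)² = 2.505 kg·m².
α = Δω/Δt = (69.1 − 0)/1.69 = 40.89 rad/s².
The required torque is τ = Iα = (2.505)(40.89) = 102.4 N·m.
A tangential force at the equator gives τ = FR, so F = τ/R = 102.4/0.699 = 146.5 N.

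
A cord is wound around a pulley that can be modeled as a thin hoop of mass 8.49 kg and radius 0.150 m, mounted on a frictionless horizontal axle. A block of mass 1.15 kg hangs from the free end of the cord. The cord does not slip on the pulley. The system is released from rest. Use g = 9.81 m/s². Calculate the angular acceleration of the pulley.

I = MR² = (8.49)(0.150)² = 0.1910 kg·m².
Block: mg − T = ma. Pulley: TR = Iα. No-slip: a = αR, so T = (I/R²)a = 8.490·a.
Then mg = (m + 8.490)a, so a = (1.15)(9.81)/(1.15 + 8.490) = 1.170 m/s².
α = a/R = 1.170/0.150 = 7.802 rad/s².

α ≈ 7.80 rad/s²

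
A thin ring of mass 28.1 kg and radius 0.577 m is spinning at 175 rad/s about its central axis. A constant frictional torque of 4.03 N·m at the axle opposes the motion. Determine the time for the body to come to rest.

t ≈ 406 s

I = MR² = (28.1)(0.577)² = 9.355 kg·m².
The net torque has magnitude 4.03 N·m, opposing ω.
|α| = τ/I = 4.030/9.355 = 0.4308 rad/s² (deceleration).
0 = ω₀ − |α|t ⇒ t = ω₀/|α| = 175/0.4308 = 406.2 s.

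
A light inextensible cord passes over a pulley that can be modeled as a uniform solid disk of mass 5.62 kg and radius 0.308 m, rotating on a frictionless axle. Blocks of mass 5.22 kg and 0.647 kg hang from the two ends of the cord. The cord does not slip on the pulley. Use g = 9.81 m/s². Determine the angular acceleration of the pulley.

I = ½MR² = (1/2)(5.62)(0.308)² = 0.2666 kg·m².
Heavier block: m₁g − T₁ = m₁a. Lighter block: T₂ − m₂g = m₂a.
Pulley: (T₁ − T₂)R = Iα = I(a/R), so T₁ − T₂ = (I/R²)a = (1/2)M_p a = 2.810·a.
Adding the three: (m₁ − m₂)g = (m₁ + m₂ + 2.810)a, so a = (5.22 − 0.647)(9.81)/(5.22 + 0.647 + 2.810) = 5.170 m/s².
α = a/R = 5.170/0.308 = 16.79 rad/s².

α ≈ 16.8 rad/s²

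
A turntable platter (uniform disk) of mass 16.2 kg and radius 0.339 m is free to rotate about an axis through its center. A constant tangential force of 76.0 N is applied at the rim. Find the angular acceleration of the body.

α ≈ 27.7 rad/s²

I = ½MR² = (1/2)(16.2)(0.339)² = 0.9309 kg·m².
τ = F R = (76.0)(0.339) = 25.76 N·m.
Newton's second law for rotation, τ = Iα, gives α = τ/I = 25.76/0.9309 = 27.68 rad/s².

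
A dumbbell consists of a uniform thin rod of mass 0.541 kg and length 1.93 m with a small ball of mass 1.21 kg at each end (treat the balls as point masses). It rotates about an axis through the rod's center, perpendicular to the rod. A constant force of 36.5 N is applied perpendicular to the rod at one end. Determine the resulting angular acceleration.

I_rod = (1/12)ML² = (1/12)(0.541)(1.93)² = 0.1679 kg·m².
I_balls = 2·m·(L/2)² = 2(1.21)(0.9650)² = 2.254 kg·m².
Total I = 2.421 kg·m².
τ = F·(L/2) = (36.5)(0.965) = 35.22 N·m.
α = τ/I = 35.22/2.421 = 14.55 rad/s².

α ≈ 14.5 rad/s²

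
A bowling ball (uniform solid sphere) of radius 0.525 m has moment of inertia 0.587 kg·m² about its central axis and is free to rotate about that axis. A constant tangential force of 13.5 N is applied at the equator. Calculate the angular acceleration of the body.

τ = F R = (13.5)(0.525) = 7.088 N·m.
From τ = Iα: α = 7.088/0.5870 = 12.07 rad/s².

α ≈ 12.1 rad/s²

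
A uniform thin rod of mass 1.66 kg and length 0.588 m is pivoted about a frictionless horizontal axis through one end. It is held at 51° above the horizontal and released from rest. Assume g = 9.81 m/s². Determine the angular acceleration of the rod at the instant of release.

About the pivot, I = (1/3)ML² = (1/3)(1.66)(0.588)² = 0.1913 kg·m².
The weight acts at the center, a distance L/2 = 0.2940 m from the pivot; τ = Mg(L/2) cos 51° = 3.013 N·m.
α = τ/I = 3.013/0.1913 = 15.75 rad/s².

α ≈ 15.7 rad/s²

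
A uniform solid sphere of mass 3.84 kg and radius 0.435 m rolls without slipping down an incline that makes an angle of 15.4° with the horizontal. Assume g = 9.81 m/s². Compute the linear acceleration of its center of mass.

Translation along the incline: Mg sinθ − f = Ma.
Rotation about the center: fR = Iα with I = (2/5)MR². No-slip gives a = αR, so f = (I/R²)a = (2/5)M a.
Substituting: Mg sinθ = (1 + 0.4000)Ma, so a = g sinθ/(1 + 0.4000) = (9.81) sin 15.4° / 1.400 = 1.861 m/s².

a ≈ 1.86 m/s²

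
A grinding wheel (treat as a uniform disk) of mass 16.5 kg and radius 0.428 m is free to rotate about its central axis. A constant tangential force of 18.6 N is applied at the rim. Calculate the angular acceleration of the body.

I = ½MR² = (1/2)(16.5)(0.428)² = 1.511 kg·m².
τ = F R = (18.6)(0.428) = 7.961 N·m.
Newton's second law for rotation, τ = Iα, gives α = τ/I = 7.961/1.511 = 5.268 rad/s².

α ≈ 5.27 rad/s²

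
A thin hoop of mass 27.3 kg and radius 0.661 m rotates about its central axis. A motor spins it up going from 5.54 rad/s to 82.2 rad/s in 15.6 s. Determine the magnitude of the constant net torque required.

τ ≈ 58.6 N·m

I = MR² = (27.3)(0.661)² = 11.93 kg·m².
α = Δω/Δt = (82.2 − 5.54)/15.6 = 4.914 rad/s².
τ = Iα = (11.93)(4.914) = 58.62 N·m.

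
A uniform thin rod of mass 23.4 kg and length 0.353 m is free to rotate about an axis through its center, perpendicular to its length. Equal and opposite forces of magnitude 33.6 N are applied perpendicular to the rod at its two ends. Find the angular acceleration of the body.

α ≈ 48.8 rad/s²

I = (1/12)ML² = (1/12)(23.4)(0.353)² = 0.2430 kg·m².
The couple gives τ = F·(L/2) + F·(L/2) = F L = (33.6)(0.353) = 11.86 N·m.
From τ = Iα: α = 11.86/0.2430 = 48.81 rad/s².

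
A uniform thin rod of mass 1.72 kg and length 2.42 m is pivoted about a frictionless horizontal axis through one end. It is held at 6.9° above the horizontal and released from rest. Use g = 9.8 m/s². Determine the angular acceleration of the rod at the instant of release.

α ≈ 6.03 rad/s²

About the pivot, I = (1/3)ML² = (1/3)(1.72)(2.42)² = 3.358 kg·m².
The weight acts at the center, a distance L/2 = 1.210 m from the pivot; τ = Mg(L/2) cos 6.9° = 20.25 N·m.
α = τ/I = 20.25/3.358 = 6.030 rad/s².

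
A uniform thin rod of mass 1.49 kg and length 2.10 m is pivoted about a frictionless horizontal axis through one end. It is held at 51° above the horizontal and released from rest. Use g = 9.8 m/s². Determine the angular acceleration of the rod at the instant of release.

About the pivot, I = (1/3)ML² = (1/3)(1.49)(2.10)² = 2.190 kg·m².
The weight acts at the center, a distance L/2 = 1.050 m from the pivot; τ = Mg(L/2) cos 51° = 9.649 N·m.
α = τ/I = 9.649/2.190 = 4.405 rad/s².

α ≈ 4.41 rad/s²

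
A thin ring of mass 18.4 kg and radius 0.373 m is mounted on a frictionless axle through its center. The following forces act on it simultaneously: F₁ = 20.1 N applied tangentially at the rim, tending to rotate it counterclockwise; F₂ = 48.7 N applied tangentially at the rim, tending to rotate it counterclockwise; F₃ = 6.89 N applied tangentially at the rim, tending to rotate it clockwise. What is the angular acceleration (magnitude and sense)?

I = MR² = (18.4)(0.373)² = 2.560 kg·m².
Taking counterclockwise as positive: τ₁ = +(20.1)(0.373) = +7.497 N·m; τ₂ = +(48.7)(0.373) = +18.17 N·m; τ₃ = −(6.89)(0.373) = −2.570 N·m.
Net torque τ = 23.09 N·m.
α = τ/I = 23.09/2.560 = 9.021 rad/s².

α ≈ 9.02 rad/s², counterclockwise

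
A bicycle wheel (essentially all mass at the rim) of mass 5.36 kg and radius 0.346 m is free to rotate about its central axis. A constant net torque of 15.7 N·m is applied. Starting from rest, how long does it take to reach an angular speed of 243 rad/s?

t ≈ 9.93 s

I = MR² = (5.36)(0.346)² = 0.6417 kg·m².
α = τ/I = 15.7/0.6417 = 24.47 rad/s².
ω = αt ⇒ t = ω/α = 243/24.47 = 9.932 s.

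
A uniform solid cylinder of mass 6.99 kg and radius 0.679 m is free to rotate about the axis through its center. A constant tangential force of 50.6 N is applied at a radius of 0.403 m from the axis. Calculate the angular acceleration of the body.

I = ½MR² = (1/2)(6.99)(0.679)² = 1.611 kg·m².
τ = F·r = (50.6)(0.403) = 20.39 N·m.
Newton's second law for rotation, τ = Iα, gives α = τ/I = 20.39/1.611 = 12.66 rad/s².

α ≈ 12.7 rad/s²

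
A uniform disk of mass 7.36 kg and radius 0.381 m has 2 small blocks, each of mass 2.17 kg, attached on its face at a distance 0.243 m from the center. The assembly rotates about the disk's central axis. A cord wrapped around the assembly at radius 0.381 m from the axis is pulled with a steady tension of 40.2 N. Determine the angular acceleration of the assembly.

I_disk = ½MR² = ½(7.36)(0.381)² = 0.5342 kg·m².
I_blocks = 2·m·r² = 2(2.17)(0.243)² = 0.2563 kg·m².
Total I = 0.7905 kg·m².
τ = F r = (40.2)(0.381) = 15.32 N·m.
α = τ/I = 15.32/0.7905 = 19.38 rad/s².

α ≈ 19.4 rad/s²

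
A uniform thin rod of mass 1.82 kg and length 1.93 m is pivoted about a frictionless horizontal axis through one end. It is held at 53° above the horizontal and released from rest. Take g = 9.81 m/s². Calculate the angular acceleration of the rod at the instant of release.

About the pivot, I = (1/3)ML² = (1/3)(1.82)(1.93)² = 2.260 kg·m².
The weight acts at the center, a distance L/2 = 0.9650 m from the pivot; τ = Mg(L/2) cos 53° = 10.37 N·m.
α = τ/I = 10.37/2.260 = 4.588 rad/s².

α ≈ 4.59 rad/s²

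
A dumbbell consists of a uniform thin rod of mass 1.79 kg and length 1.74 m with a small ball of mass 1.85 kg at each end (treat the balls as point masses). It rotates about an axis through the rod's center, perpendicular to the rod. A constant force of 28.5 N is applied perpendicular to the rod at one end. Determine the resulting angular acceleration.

I_rod = (1/12)ML² = (1/12)(1.79)(1.74)² = 0.4516 kg·m².
I_balls = 2·m·(L/2)² = 2(1.85)(0.8700)² = 2.801 kg·m².
Total I = 3.252 kg·m².
τ = F·(L/2) = (28.5)(0.870) = 24.79 N·m.
α = τ/I = 24.79/3.252 = 7.624 rad/s².

α ≈ 7.62 rad/s²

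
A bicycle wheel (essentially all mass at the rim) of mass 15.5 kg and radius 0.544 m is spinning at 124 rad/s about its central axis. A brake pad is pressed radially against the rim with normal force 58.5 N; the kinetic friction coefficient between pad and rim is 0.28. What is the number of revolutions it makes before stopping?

I = MR² = (15.5)(0.544)² = 4.587 kg·m².
Friction force f = μN = (0.28)(58.5) = 16.38 N at the rim; torque magnitude τ = fR = 8.911 N·m, opposing ω.
|α| = τ/I = 8.911/4.587 = 1.943 rad/s² (deceleration).
ω² = ω₀² − 2|α|θ with ω = 0 ⇒ θ = ω₀²/(2|α|) = 3958 rad = 629.9 rev.

≈ 630 revolutions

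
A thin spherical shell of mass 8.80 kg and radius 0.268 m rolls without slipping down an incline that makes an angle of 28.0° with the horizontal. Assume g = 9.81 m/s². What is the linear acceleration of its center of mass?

a ≈ 2.76 m/s²

Translation along the incline: Mg sinθ − f = Ma.
Rotation about the center: fR = Iα with I = (2/3)MR². No-slip gives a = αR, so f = (I/R²)a = (2/3)M a.
Substituting: Mg sinθ = (1 + 0.6667)Ma, so a = g sinθ/(1 + 0.6667) = (9.81) sin 28.0° / 1.667 = 2.763 m/s².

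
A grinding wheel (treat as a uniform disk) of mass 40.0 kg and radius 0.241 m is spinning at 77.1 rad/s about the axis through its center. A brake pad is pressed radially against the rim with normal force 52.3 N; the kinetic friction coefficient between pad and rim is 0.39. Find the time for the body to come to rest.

t ≈ 18.2 s

I = ½MR² = (1/2)(40.0)(0.241)² = 1.162 kg·m².
Friction force f = μN = (0.39)(52.3) = 20.40 N at the rim; torque magnitude τ = fR = 4.916 N·m, opposing ω.
|α| = τ/I = 4.916/1.162 = 4.232 rad/s² (deceleration).
0 = ω₀ − |α|t ⇒ t = ω₀/|α| = 77.1/4.232 = 18.22 s.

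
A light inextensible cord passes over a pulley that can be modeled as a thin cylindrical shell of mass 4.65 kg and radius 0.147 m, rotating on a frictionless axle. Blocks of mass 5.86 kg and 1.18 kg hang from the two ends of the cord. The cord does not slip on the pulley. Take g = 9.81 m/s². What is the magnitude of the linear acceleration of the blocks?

a ≈ 3.93 m/s²

I = MR² = (4.65)(0.147)² = 0.1005 kg·m².
Heavier block: m₁g − T₁ = m₁a. Lighter block: T₂ − m₂g = m₂a.
Pulley: (T₁ − T₂)R = Iα = I(a/R), so T₁ − T₂ = (I/R²)a = 1·M_p a = 4.650·a.
Adding the three: (m₁ − m₂)g = (m₁ + m₂ + 4.650)a, so a = (5.86 − 1.18)(9.81)/(5.86 + 1.18 + 4.650) = 3.927 m/s².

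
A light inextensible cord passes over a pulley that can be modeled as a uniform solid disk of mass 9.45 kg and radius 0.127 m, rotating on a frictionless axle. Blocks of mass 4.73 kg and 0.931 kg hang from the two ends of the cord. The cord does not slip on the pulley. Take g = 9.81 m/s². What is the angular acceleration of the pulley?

α ≈ 28.3 rad/s²

I = ½MR² = (1/2)(9.45)(0.127)² = 0.07621 kg·m².
Heavier block: m₁g − T₁ = m₁a. Lighter block: T₂ − m₂g = m₂a.
Pulley: (T₁ − T₂)R = Iα = I(a/R), so T₁ − T₂ = (I/R²)a = (1/2)M_p a = 4.725·a.
Adding the three: (m₁ − m₂)g = (m₁ + m₂ + 4.725)a, so a = (4.73 − 0.931)(9.81)/(4.73 + 0.931 + 4.725) = 3.588 m/s².
α = a/R = 3.588/0.127 = 28.25 rad/s².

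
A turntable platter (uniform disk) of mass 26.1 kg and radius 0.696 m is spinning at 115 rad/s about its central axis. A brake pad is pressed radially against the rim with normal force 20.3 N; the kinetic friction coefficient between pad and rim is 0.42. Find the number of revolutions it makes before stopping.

I = ½MR² = (1/2)(26.1)(0.696)² = 6.322 kg·m².
Friction force f = μN = (0.42)(20.3) = 8.526 N at the rim; torque magnitude τ = fR = 5.934 N·m, opposing ω.
|α| = τ/I = 5.934/6.322 = 0.9387 rad/s² (deceleration).
ω² = ω₀² − 2|α|θ with ω = 0 ⇒ θ = ω₀²/(2|α|) = 7044 rad = 1121 rev.

≈ 1120 revolutions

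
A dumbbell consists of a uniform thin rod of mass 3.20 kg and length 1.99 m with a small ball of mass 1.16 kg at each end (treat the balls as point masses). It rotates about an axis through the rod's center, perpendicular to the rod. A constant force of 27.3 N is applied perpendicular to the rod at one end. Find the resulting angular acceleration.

α ≈ 8.10 rad/s²

I_rod = (1/12)ML² = (1/12)(3.20)(1.99)² = 1.056 kg·m².
I_balls = 2·m·(L/2)² = 2(1.16)(0.9950)² = 2.297 kg·m².
Total I = 3.353 kg·m².
τ = F·(L/2) = (27.3)(0.995) = 27.16 N·m.
α = τ/I = 27.16/3.353 = 8.102 rad/s².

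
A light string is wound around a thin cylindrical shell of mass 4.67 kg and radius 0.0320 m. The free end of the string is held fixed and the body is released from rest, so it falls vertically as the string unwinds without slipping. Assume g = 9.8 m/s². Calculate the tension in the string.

T ≈ 22.9 N

Translation: Mg − T = Ma. Rotation about the center: TR = Iα with I = MR².
With a = αR: T = (I/R²)a = M a, so Mg = (1 + 1.000)Ma.
a = g/(1 + 1.000) = 9.8/2.000 = 4.900 m/s².
T = 1.000·M·a = (1.000)(4.67)(4.900) = 22.88 N.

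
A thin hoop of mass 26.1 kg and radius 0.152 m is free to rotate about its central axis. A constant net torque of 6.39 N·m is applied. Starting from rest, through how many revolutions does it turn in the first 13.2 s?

≈ 147 revolutions

I = MR² = (26.1)(0.152)² = 0.6030 kg·m².
α = τ/I = 6.39/0.6030 = 10.60 rad/s².
θ = ½αt² = ½(10.60)(13.2)² = 923.2 rad.
Revolutions = θ/(2π) = 146.9.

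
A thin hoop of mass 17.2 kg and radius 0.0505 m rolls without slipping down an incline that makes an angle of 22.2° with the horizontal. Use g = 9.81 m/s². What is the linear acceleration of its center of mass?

Translation along the incline: Mg sinθ − f = Ma.
Rotation about the center: fR = Iα with I = MR². No-slip gives a = αR, so f = (I/R²)a = M a.
Substituting: Mg sinθ = (1 + 1.000)Ma, so a = g sinθ/(1 + 1.000) = (9.81) sin 22.2° / 2.000 = 1.853 m/s².

a ≈ 1.85 m/s²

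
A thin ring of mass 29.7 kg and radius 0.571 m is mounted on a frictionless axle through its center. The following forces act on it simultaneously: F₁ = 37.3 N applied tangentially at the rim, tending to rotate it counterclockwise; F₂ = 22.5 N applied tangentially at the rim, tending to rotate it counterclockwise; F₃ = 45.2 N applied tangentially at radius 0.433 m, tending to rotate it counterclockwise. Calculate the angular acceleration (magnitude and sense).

I = MR² = (29.7)(0.571)² = 9.683 kg·m².
Taking counterclockwise as positive: τ₁ = +(37.3)(0.571) = +21.30 N·m; τ₂ = +(22.5)(0.571) = +12.85 N·m; τ₃ = +(45.2)(0.433) = +19.57 N·m.
Net torque τ = 53.72 N·m.
α = τ/I = 53.72/9.683 = 5.547 rad/s².

α ≈ 5.55 rad/s², counterclockwise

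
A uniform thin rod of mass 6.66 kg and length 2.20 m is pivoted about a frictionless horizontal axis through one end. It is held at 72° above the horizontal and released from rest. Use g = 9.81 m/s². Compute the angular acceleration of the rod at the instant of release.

About the pivot, I = (1/3)ML² = (1/3)(6.66)(2.20)² = 10.74 kg·m².
The weight acts at the center, a distance L/2 = 1.100 m from the pivot; τ = Mg(L/2) cos 72° = 22.21 N·m.
α = τ/I = 22.21/10.74 = 2.067 rad/s².

α ≈ 2.07 rad/s²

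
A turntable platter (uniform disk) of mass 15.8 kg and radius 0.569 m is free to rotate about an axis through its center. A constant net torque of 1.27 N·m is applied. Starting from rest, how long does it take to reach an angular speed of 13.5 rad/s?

t ≈ 27.2 s

I = ½MR² = (1/2)(15.8)(0.569)² = 2.558 kg·m².
α = τ/I = 1.27/2.558 = 0.4965 rad/s².
ω = αt ⇒ t = ω/α = 13.5/0.4965 = 27.19 s.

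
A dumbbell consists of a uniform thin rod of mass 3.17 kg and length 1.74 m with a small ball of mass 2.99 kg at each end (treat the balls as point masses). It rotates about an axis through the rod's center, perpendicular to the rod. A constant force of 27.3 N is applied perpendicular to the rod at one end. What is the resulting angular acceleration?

α ≈ 4.46 rad/s²

I_rod = (1/12)ML² = (1/12)(3.17)(1.74)² = 0.7998 kg·m².
I_balls = 2·m·(L/2)² = 2(2.99)(0.8700)² = 4.526 kg·m².
Total I = 5.326 kg·m².
τ = F·(L/2) = (27.3)(0.870) = 23.75 N·m.
α = τ/I = 23.75/5.326 = 4.459 rad/s².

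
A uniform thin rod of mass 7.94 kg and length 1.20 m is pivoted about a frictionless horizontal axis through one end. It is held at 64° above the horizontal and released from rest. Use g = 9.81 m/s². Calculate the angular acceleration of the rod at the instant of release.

α ≈ 5.38 rad/s²

About the pivot, I = (1/3)ML² = (1/3)(7.94)(1.20)² = 3.811 kg·m².
The weight acts at the center, a distance L/2 = 0.6000 m from the pivot; τ = Mg(L/2) cos 64° = 20.49 N·m.
α = τ/I = 20.49/3.811 = 5.376 rad/s².
(Equivalently α = (3g/(2L)) cos 64° = 5.376 rad/s².)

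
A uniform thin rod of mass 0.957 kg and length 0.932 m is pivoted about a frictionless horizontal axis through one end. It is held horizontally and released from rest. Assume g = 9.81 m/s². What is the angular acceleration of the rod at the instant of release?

α ≈ 15.8 rad/s²

About the pivot, I = (1/3)ML² = (1/3)(0.957)(0.932)² = 0.2771 kg·m².
The weight acts at the center, a distance L/2 = 0.4660 m from the pivot; τ = Mg(L/2) = 4.375 N·m.
α = τ/I = 4.375/0.2771 = 15.79 rad/s².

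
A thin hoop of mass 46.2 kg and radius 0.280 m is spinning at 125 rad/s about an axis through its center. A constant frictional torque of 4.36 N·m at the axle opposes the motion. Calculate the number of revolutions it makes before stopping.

≈ 1030 revolutions

I = MR² = (46.2)(0.280)² = 3.622 kg·m².
The net torque has magnitude 4.36 N·m, opposing ω.
|α| = τ/I = 4.360/3.622 = 1.204 rad/s² (deceleration).
ω² = ω₀² − 2|α|θ with ω = 0 ⇒ θ = ω₀²/(2|α|) = 6490 rad = 1033 rev.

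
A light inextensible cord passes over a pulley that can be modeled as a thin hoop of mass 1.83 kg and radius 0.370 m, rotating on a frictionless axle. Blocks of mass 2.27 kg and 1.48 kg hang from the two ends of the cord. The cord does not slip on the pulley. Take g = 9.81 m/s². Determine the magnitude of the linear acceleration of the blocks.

I = MR² = (1.83)(0.370)² = 0.2505 kg·m².
Heavier block: m₁g − T₁ = m₁a. Lighter block: T₂ − m₂g = m₂a.
Pulley: (T₁ − T₂)R = Iα = I(a/R), so T₁ − T₂ = (I/R²)a = 1·M_p a = 1.830·a.
Adding the three: (m₁ − m₂)g = (m₁ + m₂ + 1.830)a, so a = (2.27 − 1.48)(9.81)/(2.27 + 1.48 + 1.830) = 1.389 m/s².

a ≈ 1.39 m/s²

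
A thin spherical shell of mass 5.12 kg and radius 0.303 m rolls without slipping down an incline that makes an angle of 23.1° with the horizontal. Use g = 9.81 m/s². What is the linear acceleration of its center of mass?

Translation along the incline: Mg sinθ − f = Ma.
Rotation about the center: fR = Iα with I = (2/3)MR². No-slip gives a = αR, so f = (I/R²)a = (2/3)M a.
Substituting: Mg sinθ = (1 + 0.6667)Ma, so a = g sinθ/(1 + 0.6667) = (9.81) sin 23.1° / 1.667 = 2.309 m/s².

a ≈ 2.31 m/s²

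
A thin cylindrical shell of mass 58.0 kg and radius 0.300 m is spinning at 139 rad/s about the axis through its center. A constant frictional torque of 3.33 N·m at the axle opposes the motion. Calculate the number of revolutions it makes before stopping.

≈ 2410 revolutions

I = MR² = (58.0)(0.300)² = 5.220 kg·m².
The net torque has magnitude 3.33 N·m, opposing ω.
|α| = τ/I = 3.330/5.220 = 0.6379 rad/s² (deceleration).
ω² = ω₀² − 2|α|θ with ω = 0 ⇒ θ = ω₀²/(2|α|) = 15140 rad = 2410 rev.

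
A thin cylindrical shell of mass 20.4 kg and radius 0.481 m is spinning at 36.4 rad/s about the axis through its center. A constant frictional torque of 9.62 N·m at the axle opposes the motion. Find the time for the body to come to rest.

I = MR² = (20.4)(0.481)² = 4.720 kg·m².
The net torque has magnitude 9.62 N·m, opposing ω.
|α| = τ/I = 9.620/4.720 = 2.038 rad/s² (deceleration).
0 = ω₀ − |α|t ⇒ t = ω₀/|α| = 36.4/2.038 = 17.86 s.

t ≈ 17.9 s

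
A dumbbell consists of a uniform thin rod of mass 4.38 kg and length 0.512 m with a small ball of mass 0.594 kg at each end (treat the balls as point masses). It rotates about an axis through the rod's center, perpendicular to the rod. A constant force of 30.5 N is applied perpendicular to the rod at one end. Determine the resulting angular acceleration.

I_rod = (1/12)ML² = (1/12)(4.38)(0.512)² = 0.09568 kg·m².
I_balls = 2·m·(L/2)² = 2(0.594)(0.2560)² = 0.07786 kg·m².
Total I = 0.1735 kg·m².
τ = F·(L/2) = (30.5)(0.256) = 7.808 N·m.
α = τ/I = 7.808/0.1735 = 44.99 rad/s².

α ≈ 45.0 rad/s²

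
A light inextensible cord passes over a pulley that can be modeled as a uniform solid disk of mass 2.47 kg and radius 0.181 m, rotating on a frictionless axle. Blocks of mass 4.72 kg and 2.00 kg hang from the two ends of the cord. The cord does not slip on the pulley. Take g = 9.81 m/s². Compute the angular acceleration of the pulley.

I = ½MR² = (1/2)(2.47)(0.181)² = 0.04046 kg·m².
Heavier block: m₁g − T₁ = m₁a. Lighter block: T₂ − m₂g = m₂a.
Pulley: (T₁ − T₂)R = Iα = I(a/R), so T₁ − T₂ = (I/R²)a = (1/2)M_p a = 1.235·a.
Adding the three: (m₁ − m₂)g = (m₁ + m₂ + 1.235)a, so a = (4.72 − 2.00)(9.81)/(4.72 + 2.00 + 1.235) = 3.354 m/s².
α = a/R = 3.354/0.181 = 18.53 rad/s².

α ≈ 18.5 rad/s²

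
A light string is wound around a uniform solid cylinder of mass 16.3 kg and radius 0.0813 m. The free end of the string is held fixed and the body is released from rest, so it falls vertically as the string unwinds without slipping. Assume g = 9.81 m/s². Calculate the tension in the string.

Translation: Mg − T = Ma. Rotation about the center: TR = Iα with I = ½MR².
With a = αR: T = (I/R²)a = (1/2)M a, so Mg = (1 + 0.5000)Ma.
a = g/(1 + 0.5000) = 9.81/1.500 = 6.540 m/s².
T = 0.5000·M·a = (0.5000)(16.3)(6.540) = 53.30 N.

T ≈ 53.3 N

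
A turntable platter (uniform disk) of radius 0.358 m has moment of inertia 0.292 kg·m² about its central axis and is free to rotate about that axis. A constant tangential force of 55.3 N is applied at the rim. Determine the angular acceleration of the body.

α ≈ 67.8 rad/s²

τ = F R = (55.3)(0.358) = 19.80 N·m.
From τ = Iα: α = 19.80/0.2920 = 67.80 rad/s².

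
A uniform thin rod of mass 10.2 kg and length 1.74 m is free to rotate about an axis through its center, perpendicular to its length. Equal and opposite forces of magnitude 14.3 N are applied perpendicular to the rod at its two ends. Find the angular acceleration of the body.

I = (1/12)ML² = (1/12)(10.2)(1.74)² = 2.573 kg·m².
The couple gives τ = F·(L/2) + F·(L/2) = F L = (14.3)(1.74) = 24.88 N·m.
Newton's second law for rotation, τ = Iα, gives α = τ/I = 24.88/2.573 = 9.669 rad/s².

α ≈ 9.67 rad/s²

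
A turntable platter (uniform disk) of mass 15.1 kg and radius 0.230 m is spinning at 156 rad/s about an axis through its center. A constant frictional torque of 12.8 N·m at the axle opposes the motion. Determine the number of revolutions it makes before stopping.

I = ½MR² = (1/2)(15.1)(0.230)² = 0.3994 kg·m².
The net torque has magnitude 12.8 N·m, opposing ω.
|α| = τ/I = 12.80/0.3994 = 32.05 rad/s² (deceleration).
ω² = ω₀² − 2|α|θ with ω = 0 ⇒ θ = ω₀²/(2|α|) = 379.7 rad = 60.43 rev.

≈ 60.4 revolutions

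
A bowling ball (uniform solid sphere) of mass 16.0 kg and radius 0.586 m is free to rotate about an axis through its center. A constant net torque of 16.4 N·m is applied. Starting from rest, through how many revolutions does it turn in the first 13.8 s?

I = (2/5)MR² = (2/5)(16.0)(0.586)² = 2.198 kg·m².
α = τ/I = 16.4/2.198 = 7.462 rad/s².
θ = ½αt² = ½(7.462)(13.8)² = 710.6 rad.
Revolutions = θ/(2π) = 113.1.

≈ 113 revolutions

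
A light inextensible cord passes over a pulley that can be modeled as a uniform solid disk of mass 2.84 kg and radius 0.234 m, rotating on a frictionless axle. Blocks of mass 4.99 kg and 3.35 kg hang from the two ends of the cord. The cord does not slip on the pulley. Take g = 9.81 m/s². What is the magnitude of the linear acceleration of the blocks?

a ≈ 1.65 m/s²

I = ½MR² = (1/2)(2.84)(0.234)² = 0.07775 kg·m².
Heavier block: m₁g − T₁ = m₁a. Lighter block: T₂ − m₂g = m₂a.
Pulley: (T₁ − T₂)R = Iα = I(a/R), so T₁ − T₂ = (I/R²)a = (1/2)M_p a = 1.420·a.
Adding the three: (m₁ − m₂)g = (m₁ + m₂ + 1.420)a, so a = (4.99 − 3.35)(9.81)/(4.99 + 3.35 + 1.420) = 1.648 m/s².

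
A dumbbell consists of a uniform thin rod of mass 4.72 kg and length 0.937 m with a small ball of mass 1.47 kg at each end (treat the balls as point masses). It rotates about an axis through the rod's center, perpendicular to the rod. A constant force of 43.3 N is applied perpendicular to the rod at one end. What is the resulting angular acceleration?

I_rod = (1/12)ML² = (1/12)(4.72)(0.937)² = 0.3453 kg·m².
I_balls = 2·m·(L/2)² = 2(1.47)(0.4685)² = 0.6453 kg·m².
Total I = 0.9906 kg·m².
τ = F·(L/2) = (43.3)(0.469) = 20.29 N·m.
α = τ/I = 20.29/0.9906 = 20.48 rad/s².

α ≈ 20.5 rad/s²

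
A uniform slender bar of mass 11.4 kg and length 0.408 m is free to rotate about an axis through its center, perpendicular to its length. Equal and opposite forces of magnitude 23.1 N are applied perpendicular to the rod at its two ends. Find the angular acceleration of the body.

α ≈ 59.6 rad/s²

I = (1/12)ML² = (1/12)(11.4)(0.408)² = 0.1581 kg·m².
The couple gives τ = F·(L/2) + F·(L/2) = F L = (23.1)(0.408) = 9.425 N·m.
Newton's second law for rotation, τ = Iα, gives α = τ/I = 9.425/0.1581 = 59.60 rad/s².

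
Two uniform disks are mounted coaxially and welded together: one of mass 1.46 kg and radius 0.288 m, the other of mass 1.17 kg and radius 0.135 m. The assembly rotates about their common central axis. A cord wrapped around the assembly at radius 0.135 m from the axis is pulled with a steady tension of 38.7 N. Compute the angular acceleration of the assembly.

α ≈ 73.4 rad/s²

I = ½M₁R₁² + ½M₂R₂² = ½(1.46)(0.288)² + ½(1.17)(0.135)² = 0.07121 kg·m².
τ = F r = (38.7)(0.135) = 5.225 N·m.
α = τ/I = 5.225/0.07121 = 73.37 rad/s².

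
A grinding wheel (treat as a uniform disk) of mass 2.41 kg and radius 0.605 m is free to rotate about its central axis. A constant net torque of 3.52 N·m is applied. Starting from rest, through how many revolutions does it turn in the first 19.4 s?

I = ½MR² = (1/2)(2.41)(0.605)² = 0.4411 kg·m².
α = τ/I = 3.52/0.4411 = 7.981 rad/s².
θ = ½αt² = ½(7.981)(19.4)² = 1502 rad.
Revolutions = θ/(2π) = 239.0.

≈ 239 revolutions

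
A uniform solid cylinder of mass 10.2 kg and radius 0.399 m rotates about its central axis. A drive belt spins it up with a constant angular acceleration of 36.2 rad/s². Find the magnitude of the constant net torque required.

τ ≈ 29.4 N·m

I = ½MR² = (1/2)(10.2)(0.399)² = 0.8119 kg·m².
τ = Iα = (0.8119)(36.20) = 29.39 N·m.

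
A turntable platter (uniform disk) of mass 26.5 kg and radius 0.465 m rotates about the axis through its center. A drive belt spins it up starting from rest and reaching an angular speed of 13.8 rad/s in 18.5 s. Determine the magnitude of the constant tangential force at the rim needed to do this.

I = ½MR² = (1/2)(26.5)(0.465)² = 2.865 kg·m².
α = Δω/Δt = (13.8 − 0)/18.5 = 0.7459 rad/s².
The required torque is τ = Iα = (2.865)(0.7459) = 2.137 N·m.
A tangential force at the rim gives τ = FR, so F = τ/R = 2.137/0.465 = 4.596 N.

F ≈ 4.60 N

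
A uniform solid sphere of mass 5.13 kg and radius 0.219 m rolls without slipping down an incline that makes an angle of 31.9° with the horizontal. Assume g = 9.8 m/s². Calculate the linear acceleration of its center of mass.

Translation along the incline: Mg sinθ − f = Ma.
Rotation about the center: fR = Iα with I = (2/5)MR². No-slip gives a = αR, so f = (I/R²)a = (2/5)M a.
Substituting: Mg sinθ = (1 + 0.4000)Ma, so a = g sinθ/(1 + 0.4000) = (9.8) sin 31.9° / 1.400 = 3.699 m/s².

a ≈ 3.70 m/s²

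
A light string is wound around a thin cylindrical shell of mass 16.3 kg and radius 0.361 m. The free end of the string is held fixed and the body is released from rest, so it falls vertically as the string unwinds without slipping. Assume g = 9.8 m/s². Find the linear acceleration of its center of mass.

Translation: Mg − T = Ma. Rotation about the center: TR = Iα with I = MR².
With a = αR: T = (I/R²)a = M a, so Mg = (1 + 1.000)Ma.
a = g/(1 + 1.000) = 9.8/2.000 = 4.900 m/s².

a ≈ 4.90 m/s²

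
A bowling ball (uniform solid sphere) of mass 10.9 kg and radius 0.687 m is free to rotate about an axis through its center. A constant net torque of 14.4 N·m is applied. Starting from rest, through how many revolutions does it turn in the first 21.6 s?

I = (2/5)MR² = (2/5)(10.9)(0.687)² = 2.058 kg·m².
α = τ/I = 14.4/2.058 = 6.998 rad/s².
θ = ½αt² = ½(6.998)(21.6)² = 1632 rad.
Revolutions = θ/(2π) = 259.8.

≈ 260 revolutions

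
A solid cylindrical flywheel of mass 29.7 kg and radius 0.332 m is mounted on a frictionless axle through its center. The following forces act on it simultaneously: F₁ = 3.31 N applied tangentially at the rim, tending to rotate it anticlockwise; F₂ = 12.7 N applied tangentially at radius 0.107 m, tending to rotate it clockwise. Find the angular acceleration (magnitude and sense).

I = ½MR² = (1/2)(29.7)(0.332)² = 1.637 kg·m².
Taking anticlockwise as positive: τ₁ = +(3.31)(0.332) = +1.099 N·m; τ₂ = −(12.7)(0.107) = −1.359 N·m.
Net torque τ = -0.2600 N·m.
α = τ/I = -0.2600/1.637 = -0.1588 rad/s².

α ≈ 0.159 rad/s², clockwise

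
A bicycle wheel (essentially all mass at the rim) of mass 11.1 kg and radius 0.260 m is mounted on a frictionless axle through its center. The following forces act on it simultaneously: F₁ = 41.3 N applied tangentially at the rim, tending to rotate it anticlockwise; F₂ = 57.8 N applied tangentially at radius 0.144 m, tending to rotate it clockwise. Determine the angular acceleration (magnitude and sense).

α ≈ 3.22 rad/s², anticlockwise

I = MR² = (11.1)(0.260)² = 0.7504 kg·m².
Taking anticlockwise as positive: τ₁ = +(41.3)(0.260) = +10.74 N·m; τ₂ = −(57.8)(0.144) = −8.323 N·m.
Net torque τ = 2.415 N·m.
α = τ/I = 2.415/0.7504 = 3.218 rad/s².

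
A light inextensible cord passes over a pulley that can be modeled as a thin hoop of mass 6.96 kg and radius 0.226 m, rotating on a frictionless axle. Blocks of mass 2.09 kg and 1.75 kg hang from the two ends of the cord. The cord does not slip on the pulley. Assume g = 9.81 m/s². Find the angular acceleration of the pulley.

I = MR² = (6.96)(0.226)² = 0.3555 kg·m².
Heavier block: m₁g − T₁ = m₁a. Lighter block: T₂ − m₂g = m₂a.
Pulley: (T₁ − T₂)R = Iα = I(a/R), so T₁ − T₂ = (I/R²)a = 1·M_p a = 6.960·a.
Adding the three: (m₁ − m₂)g = (m₁ + m₂ + 6.960)a, so a = (2.09 − 1.75)(9.81)/(2.09 + 1.75 + 6.960) = 0.3088 m/s².
α = a/R = 0.3088/0.226 = 1.367 rad/s².

α ≈ 1.37 rad/s²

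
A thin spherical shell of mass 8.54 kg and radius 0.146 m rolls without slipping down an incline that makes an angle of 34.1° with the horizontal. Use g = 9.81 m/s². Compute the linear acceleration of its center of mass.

a ≈ 3.30 m/s²

Translation along the incline: Mg sinθ − f = Ma.
Rotation about the center: fR = Iα with I = (2/3)MR². No-slip gives a = αR, so f = (I/R²)a = (2/3)M a.
Substituting: Mg sinθ = (1 + 0.6667)Ma, so a = g sinθ/(1 + 0.6667) = (9.81) sin 34.1° / 1.667 = 3.300 m/s².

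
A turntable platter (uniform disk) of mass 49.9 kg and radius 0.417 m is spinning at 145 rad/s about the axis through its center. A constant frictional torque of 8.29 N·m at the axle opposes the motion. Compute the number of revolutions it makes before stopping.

≈ 876 revolutions

I = ½MR² = (1/2)(49.9)(0.417)² = 4.339 kg·m².
The net torque has magnitude 8.29 N·m, opposing ω.
|α| = τ/I = 8.290/4.339 = 1.911 rad/s² (deceleration).
ω² = ω₀² − 2|α|θ with ω = 0 ⇒ θ = ω₀²/(2|α|) = 5502 rad = 875.6 rev.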